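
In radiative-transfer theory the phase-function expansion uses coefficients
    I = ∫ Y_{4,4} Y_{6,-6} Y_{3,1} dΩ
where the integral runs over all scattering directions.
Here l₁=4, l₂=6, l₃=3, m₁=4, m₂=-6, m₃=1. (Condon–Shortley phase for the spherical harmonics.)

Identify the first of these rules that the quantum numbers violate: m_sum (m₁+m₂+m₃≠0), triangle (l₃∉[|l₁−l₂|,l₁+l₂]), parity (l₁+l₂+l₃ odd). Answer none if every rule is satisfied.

m_sum

Σmᵢ = -1  ✗
l₃∈[|l₁−l₂|,l₁+l₂]=[2,10], have l₃=3
Σlᵢ = 13 ⇒ odd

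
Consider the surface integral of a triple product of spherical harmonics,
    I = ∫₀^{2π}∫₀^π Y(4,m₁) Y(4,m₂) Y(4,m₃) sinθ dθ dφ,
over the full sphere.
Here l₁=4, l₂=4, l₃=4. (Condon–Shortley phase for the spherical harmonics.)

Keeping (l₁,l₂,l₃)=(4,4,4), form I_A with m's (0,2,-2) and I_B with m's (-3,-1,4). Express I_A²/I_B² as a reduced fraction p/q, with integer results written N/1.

121/490

l's match ⇒ only the (l;m) 3-j factors differ between A and B.
A: triangle coeff Δ(4,4,4) = 1/450450; Σ_t [2,4]: t=2:+1/384 t=3:−1/216 t=4:+1/2304 = -11/6912; (3j)²=11/1638 [(4 4 4; 0 2 -2)], sign=-1
B: triangle coeff Δ(4,4,4) = 1/450450; Σ_t [3,3]: t=3:−1/3456 = -1/3456; (3j)²=35/1287 [(4 4 4; -3 -1 4)], sign=-1
I_A²/I_B² = (11/1638)/(35/1287) = 121/490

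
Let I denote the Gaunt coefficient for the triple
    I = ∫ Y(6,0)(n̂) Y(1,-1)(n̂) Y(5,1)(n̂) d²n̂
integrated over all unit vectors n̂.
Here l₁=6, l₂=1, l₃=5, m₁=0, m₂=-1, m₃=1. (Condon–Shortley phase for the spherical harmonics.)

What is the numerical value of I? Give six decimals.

Rules hold: Σm=0, L=12 even, 5≤5≤7.
N = 13·3·11 = 429
Δ = 2!·10!·0!/13! = 1/858
Racah Σ t=1..1: t=1:−1/14400 = -1/14400
⇒ 3j(6 1 5; 0 0 0)² = 6/143, sgn +1
Racah Σ t=0..0: t=0:+1/34560 = 1/34560
⇒ 3j(6 1 5; 0 -1 1)² = 5/286, sgn +1
4πI² = N·(3j₀)²·(3jₘ)² = 45/143
I = +1·√(0.314685/4π) = 0.15824621

0.158246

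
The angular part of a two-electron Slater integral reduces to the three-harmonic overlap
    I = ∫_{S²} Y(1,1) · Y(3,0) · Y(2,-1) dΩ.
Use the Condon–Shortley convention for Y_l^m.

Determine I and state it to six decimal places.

0.143048

m-sum 0 ✓  L=6 even ✓  2≤2≤4 ✓
Π(2lᵢ+1) = 3×7×5 = 105
triangle coeff Δ(1,3,2) = 1/105
Σ_t [1,1]: t=1:−1/4 = -1/4
(3j)²=3/35 [(1 3 2; 0 0 0)], sign=-1
Σ_t [0,0]: t=0:+1/12 = 1/12
(3j)²=1/35 [(1 3 2; 1 0 -1)], sign=-1
⇒ 4πI² = 9/35
I = (+1)√(9/35/(4π)) = 0.14304817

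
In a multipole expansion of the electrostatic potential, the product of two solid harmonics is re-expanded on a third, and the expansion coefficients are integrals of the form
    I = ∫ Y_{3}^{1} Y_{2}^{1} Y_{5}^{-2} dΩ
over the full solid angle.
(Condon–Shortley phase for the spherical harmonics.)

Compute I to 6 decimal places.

0.245532

m-sum 0 ✓  L=10 even ✓  1≤5≤5 ✓
Π(2lᵢ+1) = 7×5×11 = 385
triangle coeff Δ(3,2,5) = 1/2310
Σ_t [0,0]: t=0:+1/144 = 1/144
(3j)²=10/231 [(3 2 5; 0 0 0)], sign=-1
Σ_t [0,0]: t=0:+1/288 = 1/288
(3j)²=1/22 [(3 2 5; 1 1 -2)], sign=-1
⇒ 4πI² = 25/33
I = (+1)√(25/33/(4π)) = 0.24553200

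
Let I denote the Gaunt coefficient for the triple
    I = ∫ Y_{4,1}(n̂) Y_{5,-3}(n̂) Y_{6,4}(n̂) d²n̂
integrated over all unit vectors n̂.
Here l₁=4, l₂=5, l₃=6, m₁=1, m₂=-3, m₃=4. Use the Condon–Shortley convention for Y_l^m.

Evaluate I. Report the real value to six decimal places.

0.000000

1 − 3 + 4 = 2 ≠ 0: azimuthal integral kills it; I = 0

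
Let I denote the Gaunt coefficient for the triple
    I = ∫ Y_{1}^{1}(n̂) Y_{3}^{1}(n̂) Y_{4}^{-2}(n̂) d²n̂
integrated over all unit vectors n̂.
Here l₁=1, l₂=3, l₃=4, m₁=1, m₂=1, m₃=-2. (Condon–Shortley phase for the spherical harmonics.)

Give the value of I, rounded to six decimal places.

0.238414

m-sum 0 ✓  L=8 even ✓  2≤4≤4 ✓
Π(2lᵢ+1) = 3×7×9 = 189
triangle coeff Δ(1,3,4) = 1/252
Σ_t [0,0]: t=0:+1/36 = 1/36
(3j)²=4/63 [(1 3 4; 0 0 0)], sign=+1
Σ_t [0,0]: t=0:+1/96 = 1/96
(3j)²=5/84 [(1 3 4; 1 1 -2)], sign=+1
⇒ 4πI² = 5/7
I = (+1)√(5/7/(4π)) = 0.23841361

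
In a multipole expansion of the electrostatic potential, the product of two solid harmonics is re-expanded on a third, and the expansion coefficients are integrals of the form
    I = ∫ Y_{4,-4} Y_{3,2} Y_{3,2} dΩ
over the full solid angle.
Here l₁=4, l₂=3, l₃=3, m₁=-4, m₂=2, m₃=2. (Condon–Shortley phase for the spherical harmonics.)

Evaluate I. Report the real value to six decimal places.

Rules hold: Σm=0, L=10 even, 1≤3≤7.
N = 9·7·7 = 441
Δ = 4!·4!·2!/11! = 1/34650
Racah Σ t=1..3: t=1:−1/72 t=2:+1/16 t=3:−1/72 = 5/144
⇒ 3j(4 3 3; 0 0 0)² = 2/77, sgn -1
Racah Σ t=4..4: t=4:+1/576 = 1/576
⇒ 3j(4 3 3; -4 2 2)² = 5/99, sgn -1
4πI² = N·(3j₀)²·(3jₘ)² = 70/121
I = +1·√(0.578512/4π) = 0.21456131

0.214561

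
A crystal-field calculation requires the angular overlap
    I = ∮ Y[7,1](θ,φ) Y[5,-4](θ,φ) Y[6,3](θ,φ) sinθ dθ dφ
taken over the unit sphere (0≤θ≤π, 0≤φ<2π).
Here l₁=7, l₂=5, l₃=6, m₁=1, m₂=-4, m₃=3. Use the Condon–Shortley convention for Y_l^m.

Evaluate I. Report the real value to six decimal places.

Checks pass: Σm=0; 18 even; l₃=6∈[2,12].
(2·7+1)(2·5+1)(2·6+1) = 2145
Δ: 6! 8! 4! / 19! → 1/174594420
sum: t=1:−1/4147200 t=2:+1/207360 t=3:−1/82944 t=4:+1/207360 t=5:−1/4147200 = -1/345600
3j²(7 5 6; 0 0 0) = Δ·Π!·Σ² = 420/46189  (sign -1)
sum: t=0:+1/6220800 t=1:−1/2073600 = -1/3110400
3j²(7 5 6; 1 -4 3) = Δ·Π!·Σ² = 3136/230945  (sign +1)
combine: 4πI² = 2145·420/46189·3136/230945 = 3951360/14919047
take √, sign -1: I = -0.14517700

-0.145177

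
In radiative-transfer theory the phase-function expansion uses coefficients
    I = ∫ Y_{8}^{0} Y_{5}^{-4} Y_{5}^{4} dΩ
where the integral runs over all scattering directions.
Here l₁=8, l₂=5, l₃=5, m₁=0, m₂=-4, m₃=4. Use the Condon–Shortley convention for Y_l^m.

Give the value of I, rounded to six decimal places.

-0.060108

m-sum 0 ✓  L=18 even ✓  3≤5≤13 ✓
Π(2lᵢ+1) = 17×11×11 = 2057
triangle coeff Δ(8,5,5) = 1/37413090
Σ_t [3,5]: t=3:−1/1036800 t=4:+1/331776 t=5:−1/1036800 = 1/921600
(3j)²=490/46189 [(8 5 5; 0 0 0)], sign=-1
Σ_t [0,1]: t=0:+1/1625702400 t=1:−1/50803200 = -31/1625702400
(3j)²=961/461890 [(8 5 5; 0 -4 4)], sign=+1
⇒ 4πI² = 47089/1037153
I = (-1)√(47089/1037153/(4π)) = -0.06010815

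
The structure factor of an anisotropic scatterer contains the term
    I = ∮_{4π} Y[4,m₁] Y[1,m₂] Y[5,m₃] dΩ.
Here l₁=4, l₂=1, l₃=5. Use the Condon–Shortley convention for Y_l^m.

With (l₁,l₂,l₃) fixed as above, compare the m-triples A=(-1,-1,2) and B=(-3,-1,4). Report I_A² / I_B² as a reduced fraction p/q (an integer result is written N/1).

7/12

Same 4,1,5: normalisation and zero-m 3j drop out of the ratio.
A: Δ: 0! 8! 2! / 11! → 1/495; sum: t=0:+1/1440 = 1/1440; 3j²(4 1 5; -1 -1 2) = Δ·Π!·Σ² = 7/165  (sign -1)
B: Δ: 0! 8! 2! / 11! → 1/495; sum: t=0:+1/10080 = 1/10080; 3j²(4 1 5; -3 -1 4) = Δ·Π!·Σ² = 4/55  (sign -1)
I_A²/I_B² = (7/165)/(4/55) = 7/12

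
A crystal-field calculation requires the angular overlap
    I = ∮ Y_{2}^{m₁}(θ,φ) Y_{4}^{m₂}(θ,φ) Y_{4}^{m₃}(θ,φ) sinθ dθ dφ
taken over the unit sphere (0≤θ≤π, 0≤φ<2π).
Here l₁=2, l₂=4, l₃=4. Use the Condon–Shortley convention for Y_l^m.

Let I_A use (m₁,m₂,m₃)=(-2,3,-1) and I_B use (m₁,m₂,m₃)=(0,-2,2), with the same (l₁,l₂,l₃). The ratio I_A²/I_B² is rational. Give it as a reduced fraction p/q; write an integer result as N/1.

l's match ⇒ only the (l;m) 3-j factors differ between A and B.
A: triangle coeff Δ(2,4,4) = 1/13860; Σ_t [2,2]: t=2:+1/480 = 1/480; (3j)²=3/110 [(2 4 4; -2 3 -1)], sign=-1
B: triangle coeff Δ(2,4,4) = 1/13860; Σ_t [0,2]: t=0:+1/192 t=1:−1/120 t=2:+1/2880 = -1/360; (3j)²=16/3465 [(2 4 4; 0 -2 2)], sign=-1
I_A²/I_B² = (3/110)/(16/3465) = 189/32

189/32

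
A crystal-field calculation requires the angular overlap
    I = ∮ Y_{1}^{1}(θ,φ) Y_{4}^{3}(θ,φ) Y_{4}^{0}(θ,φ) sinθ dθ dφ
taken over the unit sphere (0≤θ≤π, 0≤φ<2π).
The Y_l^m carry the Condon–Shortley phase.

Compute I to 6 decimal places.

m-sum = 1 + 3 + 0 = 4 ≠ 0 ⇒ I = 0

0.000000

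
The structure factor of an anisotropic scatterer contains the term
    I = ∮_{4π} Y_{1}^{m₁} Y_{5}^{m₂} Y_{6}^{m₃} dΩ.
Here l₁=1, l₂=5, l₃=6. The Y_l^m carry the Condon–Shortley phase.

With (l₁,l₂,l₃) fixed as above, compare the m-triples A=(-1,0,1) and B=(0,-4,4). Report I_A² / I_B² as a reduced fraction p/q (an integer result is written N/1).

21/20

Shared (l₁,l₂,l₃)=(1,5,6): N and (l;000)² cancel in I_A²/I_B².
A: Δ = 0!·2!·10!/13! = 1/858; Racah Σ t=0..0: t=0:+1/28800 = 1/28800; ⇒ 3j(1 5 6; -1 0 1)² = 7/286, sgn -1
B: Δ = 0!·2!·10!/13! = 1/858; Racah Σ t=0..0: t=0:+1/362880 = 1/362880; ⇒ 3j(1 5 6; 0 -4 4)² = 10/429, sgn +1
I_A²/I_B² = (7/286)/(10/429) = 21/20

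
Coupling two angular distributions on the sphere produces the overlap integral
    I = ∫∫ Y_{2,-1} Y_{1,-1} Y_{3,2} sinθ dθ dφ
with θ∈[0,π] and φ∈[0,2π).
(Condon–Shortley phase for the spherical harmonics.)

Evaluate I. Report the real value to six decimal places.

Checks pass: Σm=0; 6 even; l₃=3∈[1,3].
(2·2+1)(2·1+1)(2·3+1) = 105
Δ: 0! 4! 2! / 7! → 1/105
sum: t=0:+1/4 = 1/4
3j²(2 1 3; 0 0 0) = Δ·Π!·Σ² = 3/35  (sign -1)
sum: t=0:+1/12 = 1/12
3j²(2 1 3; -1 -1 2) = Δ·Π!·Σ² = 2/21  (sign -1)
combine: 4πI² = 105·3/35·2/21 = 6/7
take √, sign +1: I = 0.26116903

0.261169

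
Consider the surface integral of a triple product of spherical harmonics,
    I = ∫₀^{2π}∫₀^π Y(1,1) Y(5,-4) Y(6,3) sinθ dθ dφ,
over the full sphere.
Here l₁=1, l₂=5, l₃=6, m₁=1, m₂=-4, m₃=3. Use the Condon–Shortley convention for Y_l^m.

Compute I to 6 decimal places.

-0.070770

Rules hold: Σm=0, L=12 even, 4≤6≤6.
N = 3·11·13 = 429
Δ = 0!·2!·10!/13! = 1/858
Racah Σ t=0..0: t=0:+1/14400 = 1/14400
⇒ 3j(1 5 6; 0 0 0)² = 6/143, sgn +1
Racah Σ t=0..0: t=0:+1/725760 = 1/725760
⇒ 3j(1 5 6; 1 -4 3)² = 1/286, sgn -1
4πI² = N·(3j₀)²·(3jₘ)² = 9/143
I = -1·√(0.0629371/4π) = -0.07076985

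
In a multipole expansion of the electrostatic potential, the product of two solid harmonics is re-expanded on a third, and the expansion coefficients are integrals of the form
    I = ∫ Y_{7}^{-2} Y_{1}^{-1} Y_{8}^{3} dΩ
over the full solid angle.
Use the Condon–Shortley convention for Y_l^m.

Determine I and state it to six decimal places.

Checks pass: Σm=0; 16 even; l₃=8∈[6,8].
(2·7+1)(2·1+1)(2·8+1) = 765
Δ: 0! 14! 2! / 17! → 1/2040
sum: t=0:+1/25401600 = 1/25401600
3j²(7 1 8; 0 0 0) = Δ·Π!·Σ² = 8/255  (sign +1)
sum: t=0:+1/87091200 = 1/87091200
3j²(7 1 8; -2 -1 3) = Δ·Π!·Σ² = 11/408  (sign -1)
combine: 4πI² = 765·8/255·11/408 = 11/17
take √, sign -1: I = -0.22691696

-0.226917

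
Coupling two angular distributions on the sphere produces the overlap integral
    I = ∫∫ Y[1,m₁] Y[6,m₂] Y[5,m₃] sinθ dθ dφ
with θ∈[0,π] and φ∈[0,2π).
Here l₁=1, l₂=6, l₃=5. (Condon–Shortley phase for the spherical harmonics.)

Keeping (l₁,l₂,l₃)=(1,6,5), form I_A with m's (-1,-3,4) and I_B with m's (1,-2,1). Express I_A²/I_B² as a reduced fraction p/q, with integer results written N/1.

3/28

Shared (l₁,l₂,l₃)=(1,6,5): N and (l;000)² cancel in I_A²/I_B².
A: Δ = 2!·0!·10!/13! = 1/858; Racah Σ t=2..2: t=2:+1/725760 = 1/725760; ⇒ 3j(1 6 5; -1 -3 4)² = 1/286, sgn -1
B: Δ = 2!·0!·10!/13! = 1/858; Racah Σ t=0..0: t=0:+1/34560 = 1/34560; ⇒ 3j(1 6 5; 1 -2 1)² = 14/429, sgn +1
I_A²/I_B² = (1/286)/(14/429) = 3/28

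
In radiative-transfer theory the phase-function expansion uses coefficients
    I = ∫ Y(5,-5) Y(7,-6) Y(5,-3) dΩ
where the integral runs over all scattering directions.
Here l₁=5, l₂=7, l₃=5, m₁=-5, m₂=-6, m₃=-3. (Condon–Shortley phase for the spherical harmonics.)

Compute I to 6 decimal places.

-5 − 6 − 3 = -14 ≠ 0: azimuthal integral kills it; I = 0

0.000000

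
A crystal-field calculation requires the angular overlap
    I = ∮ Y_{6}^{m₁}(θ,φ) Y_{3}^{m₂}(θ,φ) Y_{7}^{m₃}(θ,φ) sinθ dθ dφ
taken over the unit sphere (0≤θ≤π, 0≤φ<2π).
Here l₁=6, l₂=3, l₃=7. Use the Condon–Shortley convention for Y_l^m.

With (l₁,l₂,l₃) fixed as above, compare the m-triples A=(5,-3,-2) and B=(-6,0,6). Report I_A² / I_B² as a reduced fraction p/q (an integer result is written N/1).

Same 6,3,7: normalisation and zero-m 3j drop out of the ratio.
A: Δ: 2! 10! 4! / 17! → 1/2042040; sum: t=0:+1/17418240 = 1/17418240; 3j²(6 3 7; 5 -3 -2) = Δ·Π!·Σ² = 25/12376  (sign -1)
B: Δ: 2! 10! 4! / 17! → 1/2042040; sum: t=2:+1/43545600 = 1/43545600; 3j²(6 3 7; -6 0 6) = Δ·Π!·Σ² = 33/1190  (sign -1)
I_A²/I_B² = (25/12376)/(33/1190) = 125/1716

125/1716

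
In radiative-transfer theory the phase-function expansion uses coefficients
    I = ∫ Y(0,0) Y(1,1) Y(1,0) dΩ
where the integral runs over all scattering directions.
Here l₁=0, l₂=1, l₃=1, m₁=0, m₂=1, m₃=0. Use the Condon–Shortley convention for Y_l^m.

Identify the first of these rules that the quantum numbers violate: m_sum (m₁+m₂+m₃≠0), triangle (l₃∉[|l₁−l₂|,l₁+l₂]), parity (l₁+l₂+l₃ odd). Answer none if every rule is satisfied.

Σmᵢ = 1  ✗
l₃∈[|l₁−l₂|,l₁+l₂]=[1,1], have l₃=1
Σlᵢ = 2 ⇒ even

m_sum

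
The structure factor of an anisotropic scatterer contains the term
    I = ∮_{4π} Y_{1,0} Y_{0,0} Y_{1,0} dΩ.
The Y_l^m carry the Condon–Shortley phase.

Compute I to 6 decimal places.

0.282095

Rules hold: Σm=0, L=2 even, 1≤1≤1.
N = 3·1·3 = 9
Δ = 0!·2!·0!/3! = 1/3
Racah Σ t=0..0: t=0:+1/1 = 1/1
⇒ 3j(1 0 1; 0 0 0)² = 1/3, sgn -1
(m-triple is (0,0,0) — same symbol as above.)
4πI² = N·(3j₀)²·(3jₘ)² = 1/1
I = +1·√(1/4π) = 0.28209479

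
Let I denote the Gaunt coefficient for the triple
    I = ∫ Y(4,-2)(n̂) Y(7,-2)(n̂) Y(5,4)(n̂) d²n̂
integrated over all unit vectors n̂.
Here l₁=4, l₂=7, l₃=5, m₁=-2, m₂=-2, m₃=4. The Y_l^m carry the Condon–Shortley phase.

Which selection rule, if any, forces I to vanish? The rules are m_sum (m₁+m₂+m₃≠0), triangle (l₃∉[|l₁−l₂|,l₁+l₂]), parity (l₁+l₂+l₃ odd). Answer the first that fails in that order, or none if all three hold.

Σmᵢ = 0  ✓
l₃∈[|l₁−l₂|,l₁+l₂]=[3,11], have l₃=5  ✓
Σlᵢ = 16 ⇒ even  ✓

none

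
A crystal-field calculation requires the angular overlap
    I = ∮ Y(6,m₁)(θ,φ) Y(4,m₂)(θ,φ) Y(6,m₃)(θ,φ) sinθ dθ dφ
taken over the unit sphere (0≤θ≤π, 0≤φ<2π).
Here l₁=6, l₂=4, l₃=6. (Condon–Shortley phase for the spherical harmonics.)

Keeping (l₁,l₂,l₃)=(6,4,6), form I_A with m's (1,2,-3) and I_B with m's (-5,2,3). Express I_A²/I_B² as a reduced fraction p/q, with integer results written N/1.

Same 6,4,6: normalisation and zero-m 3j drop out of the ratio.
A: Δ: 4! 8! 4! / 17! → 1/15315300; sum: t=2:+1/69120 t=3:−1/51840 t=4:+1/483840 = -1/362880; 3j²(6 4 6; 1 2 -3) = Δ·Π!·Σ² = 16/17017  (sign +1)
B: Δ: 4! 8! 4! / 17! → 1/15315300; sum: t=3:−1/1451520 t=4:+1/483840 = 1/725760; 3j²(6 4 6; -5 2 3) = Δ·Π!·Σ² = 24/1547  (sign -1)
I_A²/I_B² = (16/17017)/(24/1547) = 2/33

2/33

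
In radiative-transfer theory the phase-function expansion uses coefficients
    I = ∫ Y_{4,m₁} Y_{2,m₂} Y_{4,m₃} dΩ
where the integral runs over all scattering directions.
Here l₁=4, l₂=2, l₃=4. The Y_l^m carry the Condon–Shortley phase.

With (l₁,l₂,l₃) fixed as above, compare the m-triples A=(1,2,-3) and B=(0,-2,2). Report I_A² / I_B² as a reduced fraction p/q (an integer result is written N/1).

7/10

Shared (l₁,l₂,l₃)=(4,2,4): N and (l;000)² cancel in I_A²/I_B².
A: Δ = 2!·6!·2!/11! = 1/13860; Racah Σ t=2..2: t=2:+1/480 = 1/480; ⇒ 3j(4 2 4; 1 2 -3)² = 3/110, sgn -1
B: Δ = 2!·6!·2!/11! = 1/13860; Racah Σ t=0..0: t=0:+1/192 = 1/192; ⇒ 3j(4 2 4; 0 -2 2)² = 3/77, sgn +1
I_A²/I_B² = (3/110)/(3/77) = 7/10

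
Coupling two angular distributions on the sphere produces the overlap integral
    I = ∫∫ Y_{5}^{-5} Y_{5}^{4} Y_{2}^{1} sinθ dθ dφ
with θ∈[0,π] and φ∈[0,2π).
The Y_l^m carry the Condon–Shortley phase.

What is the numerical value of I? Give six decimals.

-0.187924

Checks pass: Σm=0; 12 even; l₃=2∈[0,10].
(2·5+1)(2·5+1)(2·2+1) = 605
Δ: 8! 2! 2! / 13! → 1/38610
sum: t=3:−1/2880 t=4:+1/576 t=5:−1/2880 = 1/960
3j²(5 5 2; 0 0 0) = Δ·Π!·Σ² = 10/429  (sign +1)
sum: t=8:+1/80640 = 1/80640
3j²(5 5 2; -5 4 1) = Δ·Π!·Σ² = 9/286  (sign -1)
combine: 4πI² = 605·10/429·9/286 = 75/169
take √, sign -1: I = -0.18792404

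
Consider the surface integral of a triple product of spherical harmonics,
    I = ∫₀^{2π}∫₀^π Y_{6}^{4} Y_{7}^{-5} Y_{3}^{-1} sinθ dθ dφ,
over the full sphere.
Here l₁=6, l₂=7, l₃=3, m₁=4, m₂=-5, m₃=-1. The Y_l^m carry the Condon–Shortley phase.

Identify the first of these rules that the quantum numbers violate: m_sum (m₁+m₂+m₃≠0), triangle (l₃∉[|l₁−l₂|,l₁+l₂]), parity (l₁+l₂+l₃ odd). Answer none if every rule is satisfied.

Σmᵢ = -2  ✗
l₃∈[|l₁−l₂|,l₁+l₂]=[1,13], have l₃=3
Σlᵢ = 16 ⇒ even

m_sum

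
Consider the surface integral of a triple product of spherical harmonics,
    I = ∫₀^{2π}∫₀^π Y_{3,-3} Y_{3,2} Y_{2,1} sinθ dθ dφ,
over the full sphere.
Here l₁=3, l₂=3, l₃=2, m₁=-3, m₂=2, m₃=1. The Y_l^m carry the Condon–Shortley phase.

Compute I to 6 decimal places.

-0.210261

m-sum 0 ✓  L=8 even ✓  0≤2≤6 ✓
Π(2lᵢ+1) = 7×7×5 = 245
triangle coeff Δ(3,3,2) = 1/3780
Σ_t [1,3]: t=1:−1/24 t=2:+1/4 t=3:−1/24 = 1/6
(3j)²=4/105 [(3 3 2; 0 0 0)], sign=+1
Σ_t [4,4]: t=4:+1/48 = 1/48
(3j)²=5/84 [(3 3 2; -3 2 1)], sign=-1
⇒ 4πI² = 5/9
I = (-1)√(5/9/(4π)) = -0.21026104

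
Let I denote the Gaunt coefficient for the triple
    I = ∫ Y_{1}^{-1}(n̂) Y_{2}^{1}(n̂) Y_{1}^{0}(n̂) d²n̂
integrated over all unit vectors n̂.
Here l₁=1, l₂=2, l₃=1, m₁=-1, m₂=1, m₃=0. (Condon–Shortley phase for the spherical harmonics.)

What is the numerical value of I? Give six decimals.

-0.218510

Rules hold: Σm=0, L=4 even, 1≤1≤3.
N = 3·5·3 = 45
Δ = 2!·0!·2!/5! = 1/30
Racah Σ t=1..1: t=1:−1/1 = -1/1
⇒ 3j(1 2 1; 0 0 0)² = 2/15, sgn +1
Racah Σ t=2..2: t=2:+1/2 = 1/2
⇒ 3j(1 2 1; -1 1 0)² = 1/10, sgn -1
4πI² = N·(3j₀)²·(3jₘ)² = 3/5
I = -1·√(0.6/4π) = -0.21850969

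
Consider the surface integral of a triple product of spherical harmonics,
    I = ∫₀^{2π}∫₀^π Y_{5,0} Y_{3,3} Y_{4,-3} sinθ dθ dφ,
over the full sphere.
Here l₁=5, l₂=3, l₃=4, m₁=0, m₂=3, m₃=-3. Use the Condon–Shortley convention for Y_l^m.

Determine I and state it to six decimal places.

-0.098140

Checks pass: Σm=0; 12 even; l₃=4∈[2,8].
(2·5+1)(2·3+1)(2·4+1) = 693
Δ: 4! 6! 2! / 13! → 1/180180
sum: t=1:−1/576 t=2:+1/144 t=3:−1/576 = 1/288
3j²(5 3 4; 0 0 0) = Δ·Π!·Σ² = 20/1001  (sign +1)
sum: t=4:+1/5760 = 1/5760
3j²(5 3 4; 0 3 -3) = Δ·Π!·Σ² = 5/572  (sign -1)
combine: 4πI² = 693·20/1001·5/572 = 225/1859
take √, sign -1: I = -0.09814013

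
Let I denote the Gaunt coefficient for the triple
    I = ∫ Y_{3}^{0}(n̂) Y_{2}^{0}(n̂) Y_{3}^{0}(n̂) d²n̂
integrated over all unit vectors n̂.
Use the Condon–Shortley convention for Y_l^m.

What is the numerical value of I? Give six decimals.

0.168209

Rules hold: Σm=0, L=8 even, 1≤3≤5.
N = 7·5·7 = 245
Δ = 2!·4!·2!/9! = 1/3780
Racah Σ t=0..2: t=0:+1/24 t=1:−1/4 t=2:+1/24 = -1/6
⇒ 3j(3 2 3; 0 0 0)² = 4/105, sgn +1
(m-triple is (0,0,0) — same symbol as above.)
4πI² = N·(3j₀)²·(3jₘ)² = 16/45
I = +1·√(0.355556/4π) = 0.16820883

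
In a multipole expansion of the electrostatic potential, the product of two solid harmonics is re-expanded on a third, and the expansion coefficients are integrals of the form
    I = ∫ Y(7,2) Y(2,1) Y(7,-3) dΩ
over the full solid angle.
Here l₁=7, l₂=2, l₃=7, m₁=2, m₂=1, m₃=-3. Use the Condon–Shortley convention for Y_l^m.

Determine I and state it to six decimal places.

-0.123591

Rules hold: Σm=0, L=16 even, 5≤7≤9.
N = 15·5·15 = 1125
Δ = 2!·12!·2!/17! = 1/185640
Racah Σ t=0..2: t=0:+1/2419200 t=1:−1/518400 t=2:+1/2419200 = -1/907200
⇒ 3j(7 2 7; 0 0 0)² = 56/3315, sgn +1
Racah Σ t=1..2: t=1:−1/1935360 t=2:+1/4354560 = -1/3483648
⇒ 3j(7 2 7; 2 1 -3)² = 125/12376, sgn -1
4πI² = N·(3j₀)²·(3jₘ)² = 9375/48841
I = -1·√(0.191949/4π) = -0.12359145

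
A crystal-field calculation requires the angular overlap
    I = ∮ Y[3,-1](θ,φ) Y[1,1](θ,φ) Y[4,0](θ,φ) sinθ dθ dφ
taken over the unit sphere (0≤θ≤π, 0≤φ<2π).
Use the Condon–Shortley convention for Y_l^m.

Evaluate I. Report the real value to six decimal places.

Rules hold: Σm=0, L=8 even, 2≤4≤4.
N = 7·3·9 = 189
Δ = 0!·6!·2!/9! = 1/252
Racah Σ t=0..0: t=0:+1/36 = 1/36
⇒ 3j(3 1 4; 0 0 0)² = 4/63, sgn +1
Racah Σ t=0..0: t=0:+1/96 = 1/96
⇒ 3j(3 1 4; -1 1 0)² = 1/42, sgn +1
4πI² = N·(3j₀)²·(3jₘ)² = 2/7
I = +1·√(0.285714/4π) = 0.15078601

0.150786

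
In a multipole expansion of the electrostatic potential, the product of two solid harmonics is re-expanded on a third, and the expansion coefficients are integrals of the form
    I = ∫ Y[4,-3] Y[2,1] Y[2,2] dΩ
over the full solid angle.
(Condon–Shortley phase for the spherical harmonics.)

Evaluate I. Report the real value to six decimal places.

Checks pass: Σm=0; 8 even; l₃=2∈[2,6].
(2·4+1)(2·2+1)(2·2+1) = 225
Δ: 4! 4! 0! / 9! → 1/630
sum: t=2:+1/16 = 1/16
3j²(4 2 2; 0 0 0) = Δ·Π!·Σ² = 2/35  (sign +1)
sum: t=3:−1/144 = -1/144
3j²(4 2 2; -3 1 2) = Δ·Π!·Σ² = 1/18  (sign -1)
combine: 4πI² = 225·2/35·1/18 = 5/7
take √, sign -1: I = -0.23841361

-0.238414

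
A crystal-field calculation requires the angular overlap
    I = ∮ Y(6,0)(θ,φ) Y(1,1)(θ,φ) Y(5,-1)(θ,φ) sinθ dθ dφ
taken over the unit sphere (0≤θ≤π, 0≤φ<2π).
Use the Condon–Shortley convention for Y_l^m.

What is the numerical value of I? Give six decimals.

m-sum 0 ✓  L=12 even ✓  5≤5≤7 ✓
Π(2lᵢ+1) = 13×3×11 = 429
triangle coeff Δ(6,1,5) = 1/858
Σ_t [1,1]: t=1:−1/14400 = -1/14400
(3j)²=6/143 [(6 1 5; 0 0 0)], sign=+1
Σ_t [2,2]: t=2:+1/34560 = 1/34560
(3j)²=5/286 [(6 1 5; 0 1 -1)], sign=+1
⇒ 4πI² = 45/143
I = (+1)√(45/143/(4π)) = 0.15824621

0.158246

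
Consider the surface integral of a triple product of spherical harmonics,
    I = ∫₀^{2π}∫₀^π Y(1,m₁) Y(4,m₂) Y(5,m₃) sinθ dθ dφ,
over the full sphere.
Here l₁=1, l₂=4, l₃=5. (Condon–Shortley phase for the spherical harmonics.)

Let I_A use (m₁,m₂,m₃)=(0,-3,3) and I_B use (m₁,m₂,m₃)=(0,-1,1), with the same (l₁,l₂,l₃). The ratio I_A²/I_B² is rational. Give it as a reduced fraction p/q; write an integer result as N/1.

l's match ⇒ only the (l;m) 3-j factors differ between A and B.
A: triangle coeff Δ(1,4,5) = 1/495; Σ_t [0,0]: t=0:+1/5040 = 1/5040; (3j)²=16/495 [(1 4 5; 0 -3 3)], sign=+1
B: triangle coeff Δ(1,4,5) = 1/495; Σ_t [0,0]: t=0:+1/720 = 1/720; (3j)²=8/165 [(1 4 5; 0 -1 1)], sign=+1
I_A²/I_B² = (16/495)/(8/165) = 2/3

2/3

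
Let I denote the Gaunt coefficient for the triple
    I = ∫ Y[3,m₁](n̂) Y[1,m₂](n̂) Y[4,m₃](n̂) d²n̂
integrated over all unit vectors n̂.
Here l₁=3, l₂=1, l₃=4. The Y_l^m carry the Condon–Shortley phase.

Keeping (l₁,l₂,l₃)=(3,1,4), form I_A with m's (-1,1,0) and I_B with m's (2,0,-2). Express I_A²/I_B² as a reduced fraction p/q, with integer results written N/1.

1/2

Shared (l₁,l₂,l₃)=(3,1,4): N and (l;000)² cancel in I_A²/I_B².
A: Δ = 0!·6!·2!/9! = 1/252; Racah Σ t=0..0: t=0:+1/96 = 1/96; ⇒ 3j(3 1 4; -1 1 0)² = 1/42, sgn +1
B: Δ = 0!·6!·2!/9! = 1/252; Racah Σ t=0..0: t=0:+1/120 = 1/120; ⇒ 3j(3 1 4; 2 0 -2)² = 1/21, sgn +1
I_A²/I_B² = (1/42)/(1/21) = 1/2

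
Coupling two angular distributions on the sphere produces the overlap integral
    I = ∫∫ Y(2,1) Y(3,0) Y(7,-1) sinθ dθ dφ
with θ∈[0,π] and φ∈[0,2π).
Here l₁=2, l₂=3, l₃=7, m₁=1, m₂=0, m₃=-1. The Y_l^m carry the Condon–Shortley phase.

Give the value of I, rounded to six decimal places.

|2−3|≤7≤2+3 violated ⇒ I = 0

0.000000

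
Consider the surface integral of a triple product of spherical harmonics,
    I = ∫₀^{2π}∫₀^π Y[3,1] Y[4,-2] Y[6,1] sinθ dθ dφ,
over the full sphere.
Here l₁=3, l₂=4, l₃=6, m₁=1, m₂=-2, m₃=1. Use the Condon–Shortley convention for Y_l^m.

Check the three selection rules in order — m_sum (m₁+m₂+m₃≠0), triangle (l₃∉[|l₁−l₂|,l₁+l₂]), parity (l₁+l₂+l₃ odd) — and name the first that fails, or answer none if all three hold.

parity

m₁+m₂+m₃ = 1 − 2 + 1 = 0  ✓
triangle: |3−4|=1 ≤ l₃=6 ≤ 3+4=7  ✓
parity: l₁+l₂+l₃ = 13 is odd  ✗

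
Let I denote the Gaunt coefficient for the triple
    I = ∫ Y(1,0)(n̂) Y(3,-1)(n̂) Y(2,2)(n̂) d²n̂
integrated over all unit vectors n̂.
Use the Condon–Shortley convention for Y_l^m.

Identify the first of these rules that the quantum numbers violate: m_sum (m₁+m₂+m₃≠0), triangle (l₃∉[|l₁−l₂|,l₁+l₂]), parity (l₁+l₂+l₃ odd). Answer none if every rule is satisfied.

m_sum

azimuthal sum: 0 − 1 + 2 = 1  ✗
2 ≤ 2 ≤ 4 (triangle on l)
L = 1 + 3 + 2 = 6 (even)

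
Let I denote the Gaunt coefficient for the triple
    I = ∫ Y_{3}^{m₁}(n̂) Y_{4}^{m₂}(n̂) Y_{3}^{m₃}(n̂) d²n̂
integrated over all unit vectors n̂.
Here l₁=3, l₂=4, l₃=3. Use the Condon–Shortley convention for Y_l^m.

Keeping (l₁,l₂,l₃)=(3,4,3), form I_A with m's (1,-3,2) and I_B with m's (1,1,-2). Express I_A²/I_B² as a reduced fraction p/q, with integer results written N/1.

7/16

l's match ⇒ only the (l;m) 3-j factors differ between A and B.
A: triangle coeff Δ(3,4,3) = 1/34650; Σ_t [0,1]: t=0:+1/288 t=1:−1/144 = -1/288; (3j)²=1/99 [(3 4 3; 1 -3 2)], sign=+1
B: triangle coeff Δ(3,4,3) = 1/34650; Σ_t [1,2]: t=1:−1/144 t=2:+1/48 = 1/72; (3j)²=16/693 [(3 4 3; 1 1 -2)], sign=-1
I_A²/I_B² = (1/99)/(16/693) = 7/16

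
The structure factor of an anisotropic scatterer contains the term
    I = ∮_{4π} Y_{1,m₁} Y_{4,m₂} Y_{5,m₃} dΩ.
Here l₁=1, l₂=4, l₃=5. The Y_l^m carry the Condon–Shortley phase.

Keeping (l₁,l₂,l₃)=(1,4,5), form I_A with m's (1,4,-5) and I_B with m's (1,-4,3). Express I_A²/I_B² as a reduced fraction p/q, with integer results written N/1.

45/1

l's match ⇒ only the (l;m) 3-j factors differ between A and B.
A: triangle coeff Δ(1,4,5) = 1/495; Σ_t [0,0]: t=0:+1/80640 = 1/80640; (3j)²=1/11 [(1 4 5; 1 4 -5)], sign=+1
B: triangle coeff Δ(1,4,5) = 1/495; Σ_t [0,0]: t=0:+1/80640 = 1/80640; (3j)²=1/495 [(1 4 5; 1 -4 3)], sign=+1
I_A²/I_B² = (1/11)/(1/495) = 45/1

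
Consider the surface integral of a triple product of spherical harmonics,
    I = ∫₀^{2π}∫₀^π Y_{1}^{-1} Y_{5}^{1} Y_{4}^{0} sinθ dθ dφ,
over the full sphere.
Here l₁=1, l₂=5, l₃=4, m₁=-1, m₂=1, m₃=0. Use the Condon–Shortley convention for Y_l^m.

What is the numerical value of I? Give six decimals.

-0.190188

Checks pass: Σm=0; 10 even; l₃=4∈[4,6].
(2·1+1)(2·5+1)(2·4+1) = 297
Δ: 2! 0! 8! / 11! → 1/495
sum: t=1:−1/576 = -1/576
3j²(1 5 4; 0 0 0) = Δ·Π!·Σ² = 5/99  (sign -1)
sum: t=2:+1/1152 = 1/1152
3j²(1 5 4; -1 1 0) = Δ·Π!·Σ² = 1/33  (sign +1)
combine: 4πI² = 297·5/99·1/33 = 5/11
take √, sign -1: I = -0.19018827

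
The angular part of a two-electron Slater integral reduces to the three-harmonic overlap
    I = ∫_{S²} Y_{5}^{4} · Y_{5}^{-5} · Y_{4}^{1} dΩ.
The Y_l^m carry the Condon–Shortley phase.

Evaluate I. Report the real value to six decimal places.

0.184127

Checks pass: Σm=0; 14 even; l₃=4∈[0,10].
(2·5+1)(2·5+1)(2·4+1) = 1089
Δ: 6! 4! 4! / 15! → 1/3153150
sum: t=1:−1/69120 t=2:+1/1728 t=3:−1/576 t=4:+1/1728 t=5:−1/69120 = -7/11520
3j²(5 5 4; 0 0 0) = Δ·Π!·Σ² = 2/143  (sign -1)
sum: t=0:+1/103680 = 1/103680
3j²(5 5 4; 4 -5 1) = Δ·Π!·Σ² = 4/143  (sign -1)
combine: 4πI² = 1089·2/143·4/143 = 72/169
take √, sign +1: I = 0.18412721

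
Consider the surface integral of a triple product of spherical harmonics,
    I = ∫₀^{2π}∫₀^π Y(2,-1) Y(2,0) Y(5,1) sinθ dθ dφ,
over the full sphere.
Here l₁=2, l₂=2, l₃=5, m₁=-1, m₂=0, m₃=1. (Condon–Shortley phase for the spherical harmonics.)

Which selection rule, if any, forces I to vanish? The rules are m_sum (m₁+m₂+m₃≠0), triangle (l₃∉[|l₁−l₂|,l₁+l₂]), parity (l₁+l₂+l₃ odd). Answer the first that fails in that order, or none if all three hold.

m₁+m₂+m₃ = -1 + 0 + 1 = 0  ✓
triangle: |2−2|=0 ≤ l₃=5 ≤ 2+2=4  ✗
parity: l₁+l₂+l₃ = 9 is odd

triangle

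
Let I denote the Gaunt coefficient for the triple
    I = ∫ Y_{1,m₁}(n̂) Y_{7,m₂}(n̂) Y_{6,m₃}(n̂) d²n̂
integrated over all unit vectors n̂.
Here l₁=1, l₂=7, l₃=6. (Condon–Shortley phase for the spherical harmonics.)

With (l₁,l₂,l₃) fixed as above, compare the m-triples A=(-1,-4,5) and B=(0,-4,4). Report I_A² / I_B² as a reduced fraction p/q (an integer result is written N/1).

Shared (l₁,l₂,l₃)=(1,7,6): N and (l;000)² cancel in I_A²/I_B².
A: Δ = 2!·0!·12!/15! = 1/1365; Racah Σ t=2..2: t=2:+1/79833600 = 1/79833600; ⇒ 3j(1 7 6; -1 -4 5)² = 1/455, sgn -1
B: Δ = 2!·0!·12!/15! = 1/1365; Racah Σ t=1..1: t=1:−1/7257600 = -1/7257600; ⇒ 3j(1 7 6; 0 -4 4)² = 11/455, sgn -1
I_A²/I_B² = (1/455)/(11/455) = 1/11

1/11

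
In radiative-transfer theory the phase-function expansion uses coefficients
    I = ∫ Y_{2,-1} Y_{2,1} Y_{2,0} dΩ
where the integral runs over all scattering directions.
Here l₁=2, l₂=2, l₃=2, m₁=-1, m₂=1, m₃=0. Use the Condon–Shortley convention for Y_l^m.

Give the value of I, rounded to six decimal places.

-0.090112

Rules hold: Σm=0, L=6 even, 0≤2≤4.
N = 5·5·5 = 125
Δ = 2!·2!·2!/7! = 1/630
Racah Σ t=0..2: t=0:+1/8 t=1:−1/1 t=2:+1/8 = -3/4
⇒ 3j(2 2 2; 0 0 0)² = 2/35, sgn -1
Racah Σ t=1..2: t=1:−1/4 t=2:+1/2 = 1/4
⇒ 3j(2 2 2; -1 1 0)² = 1/70, sgn +1
4πI² = N·(3j₀)²·(3jₘ)² = 5/49
I = -1·√(0.102041/4π) = -0.09011188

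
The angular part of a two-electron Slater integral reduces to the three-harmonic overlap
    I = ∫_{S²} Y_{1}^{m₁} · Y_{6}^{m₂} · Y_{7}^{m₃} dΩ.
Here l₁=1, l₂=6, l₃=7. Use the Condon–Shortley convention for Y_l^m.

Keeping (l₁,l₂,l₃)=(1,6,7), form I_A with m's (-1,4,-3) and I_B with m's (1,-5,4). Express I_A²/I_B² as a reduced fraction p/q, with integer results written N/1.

2/1

Shared (l₁,l₂,l₃)=(1,6,7): N and (l;000)² cancel in I_A²/I_B².
A: Δ = 0!·2!·12!/15! = 1/1365; Racah Σ t=0..0: t=0:+1/14515200 = 1/14515200; ⇒ 3j(1 6 7; -1 4 -3)² = 2/455, sgn +1
B: Δ = 0!·2!·12!/15! = 1/1365; Racah Σ t=0..0: t=0:+1/79833600 = 1/79833600; ⇒ 3j(1 6 7; 1 -5 4)² = 1/455, sgn -1
I_A²/I_B² = (2/455)/(1/455) = 2/1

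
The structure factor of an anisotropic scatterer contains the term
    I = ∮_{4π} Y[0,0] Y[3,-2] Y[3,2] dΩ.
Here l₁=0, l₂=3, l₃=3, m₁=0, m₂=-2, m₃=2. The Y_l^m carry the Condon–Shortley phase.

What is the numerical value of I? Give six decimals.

0.282095

m-sum 0 ✓  L=6 even ✓  3≤3≤3 ✓
Π(2lᵢ+1) = 1×7×7 = 49
triangle coeff Δ(0,3,3) = 1/7
Σ_t [0,0]: t=0:+1/36 = 1/36
(3j)²=1/7 [(0 3 3; 0 0 0)], sign=-1
Σ_t [0,0]: t=0:+1/120 = 1/120
(3j)²=1/7 [(0 3 3; 0 -2 2)], sign=-1
⇒ 4πI² = 1/1
I = (+1)√(1/1/(4π)) = 0.28209479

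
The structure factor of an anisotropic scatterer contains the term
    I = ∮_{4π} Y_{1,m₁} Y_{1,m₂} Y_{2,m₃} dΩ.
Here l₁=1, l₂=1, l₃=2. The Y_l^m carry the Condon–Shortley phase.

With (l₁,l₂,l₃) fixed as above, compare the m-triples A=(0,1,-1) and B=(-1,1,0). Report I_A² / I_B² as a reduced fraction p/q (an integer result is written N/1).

3/1

Same 1,1,2: normalisation and zero-m 3j drop out of the ratio.
A: Δ: 0! 2! 2! / 5! → 1/30; sum: t=0:+1/2 = 1/2; 3j²(1 1 2; 0 1 -1) = Δ·Π!·Σ² = 1/10  (sign -1)
B: Δ: 0! 2! 2! / 5! → 1/30; sum: t=0:+1/4 = 1/4; 3j²(1 1 2; -1 1 0) = Δ·Π!·Σ² = 1/30  (sign +1)
I_A²/I_B² = (1/10)/(1/30) = 3/1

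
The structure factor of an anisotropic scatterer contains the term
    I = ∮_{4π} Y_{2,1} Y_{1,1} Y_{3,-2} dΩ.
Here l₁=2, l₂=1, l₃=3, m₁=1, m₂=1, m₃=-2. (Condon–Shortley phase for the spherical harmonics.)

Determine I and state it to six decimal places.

Rules hold: Σm=0, L=6 even, 1≤3≤3.
N = 5·3·7 = 105
Δ = 0!·4!·2!/7! = 1/105
Racah Σ t=0..0: t=0:+1/4 = 1/4
⇒ 3j(2 1 3; 0 0 0)² = 3/35, sgn -1
Racah Σ t=0..0: t=0:+1/12 = 1/12
⇒ 3j(2 1 3; 1 1 -2)² = 2/21, sgn -1
4πI² = N·(3j₀)²·(3jₘ)² = 6/7
I = +1·√(0.857143/4π) = 0.26116903

0.261169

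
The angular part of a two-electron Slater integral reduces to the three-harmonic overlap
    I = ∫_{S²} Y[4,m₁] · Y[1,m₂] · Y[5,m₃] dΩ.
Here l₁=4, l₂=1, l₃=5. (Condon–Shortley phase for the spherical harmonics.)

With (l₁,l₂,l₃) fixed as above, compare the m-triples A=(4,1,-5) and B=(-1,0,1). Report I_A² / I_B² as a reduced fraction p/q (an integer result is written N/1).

15/8

Same 4,1,5: normalisation and zero-m 3j drop out of the ratio.
A: Δ: 0! 8! 2! / 11! → 1/495; sum: t=0:+1/80640 = 1/80640; 3j²(4 1 5; 4 1 -5) = Δ·Π!·Σ² = 1/11  (sign +1)
B: Δ: 0! 8! 2! / 11! → 1/495; sum: t=0:+1/720 = 1/720; 3j²(4 1 5; -1 0 1) = Δ·Π!·Σ² = 8/165  (sign +1)
I_A²/I_B² = (1/11)/(8/165) = 15/8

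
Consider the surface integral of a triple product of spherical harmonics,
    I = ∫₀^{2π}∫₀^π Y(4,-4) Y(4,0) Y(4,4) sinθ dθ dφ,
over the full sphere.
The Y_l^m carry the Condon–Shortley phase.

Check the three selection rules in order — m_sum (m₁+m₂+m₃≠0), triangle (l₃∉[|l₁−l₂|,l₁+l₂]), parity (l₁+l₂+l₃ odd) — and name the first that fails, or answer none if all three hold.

none

azimuthal sum: -4 + 0 + 4 = 0  ✓
0 ≤ 4 ≤ 8 (triangle on l)  ✓
L = 4 + 4 + 4 = 12 (even)  ✓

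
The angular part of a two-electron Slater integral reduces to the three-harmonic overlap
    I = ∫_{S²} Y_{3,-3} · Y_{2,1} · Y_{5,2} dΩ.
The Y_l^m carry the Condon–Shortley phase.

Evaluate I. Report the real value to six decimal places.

0.063396

Rules hold: Σm=0, L=10 even, 1≤5≤5.
N = 7·5·11 = 385
Δ = 0!·6!·4!/11! = 1/2310
Racah Σ t=0..0: t=0:+1/144 = 1/144
⇒ 3j(3 2 5; 0 0 0)² = 10/231, sgn -1
Racah Σ t=0..0: t=0:+1/4320 = 1/4320
⇒ 3j(3 2 5; -3 1 2)² = 1/330, sgn -1
4πI² = N·(3j₀)²·(3jₘ)² = 5/99
I = +1·√(0.0505051/4π) = 0.06339609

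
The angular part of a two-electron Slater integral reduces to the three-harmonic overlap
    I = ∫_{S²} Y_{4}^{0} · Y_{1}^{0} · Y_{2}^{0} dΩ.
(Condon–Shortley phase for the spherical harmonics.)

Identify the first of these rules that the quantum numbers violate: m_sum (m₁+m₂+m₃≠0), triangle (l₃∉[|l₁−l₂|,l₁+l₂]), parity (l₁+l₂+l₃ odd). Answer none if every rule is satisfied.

triangle

m₁+m₂+m₃ = 0 + 0 + 0 = 0  ✓
triangle: |4−1|=3 ≤ l₃=2 ≤ 4+1=5  ✗
parity: l₁+l₂+l₃ = 7 is odd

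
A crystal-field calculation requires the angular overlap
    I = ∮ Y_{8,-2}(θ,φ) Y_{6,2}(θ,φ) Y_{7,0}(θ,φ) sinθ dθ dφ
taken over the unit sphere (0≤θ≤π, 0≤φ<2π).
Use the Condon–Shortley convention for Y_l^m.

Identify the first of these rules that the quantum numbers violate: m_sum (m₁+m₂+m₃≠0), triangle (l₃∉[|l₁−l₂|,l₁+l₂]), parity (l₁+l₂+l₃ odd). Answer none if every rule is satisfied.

m₁+m₂+m₃ = -2 + 2 + 0 = 0  ✓
triangle: |8−6|=2 ≤ l₃=7 ≤ 8+6=14  ✓
parity: l₁+l₂+l₃ = 21 is odd  ✗

parity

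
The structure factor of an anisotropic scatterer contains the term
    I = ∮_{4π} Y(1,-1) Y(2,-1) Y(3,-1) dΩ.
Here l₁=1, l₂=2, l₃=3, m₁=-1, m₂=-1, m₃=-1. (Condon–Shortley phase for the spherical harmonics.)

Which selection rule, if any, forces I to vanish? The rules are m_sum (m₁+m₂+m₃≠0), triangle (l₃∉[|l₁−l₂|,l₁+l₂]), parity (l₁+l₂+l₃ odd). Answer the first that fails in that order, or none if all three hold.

m_sum

m₁+m₂+m₃ = -1 − 1 − 1 = -3  ✗
triangle: |1−2|=1 ≤ l₃=3 ≤ 1+2=3
parity: l₁+l₂+l₃ = 6 is even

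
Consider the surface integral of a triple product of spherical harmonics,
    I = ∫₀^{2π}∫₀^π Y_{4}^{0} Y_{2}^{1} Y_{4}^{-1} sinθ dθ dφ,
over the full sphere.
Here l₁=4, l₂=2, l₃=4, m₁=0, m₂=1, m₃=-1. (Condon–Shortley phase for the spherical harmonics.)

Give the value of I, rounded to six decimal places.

-0.044869

Checks pass: Σm=0; 10 even; l₃=4∈[2,6].
(2·4+1)(2·2+1)(2·4+1) = 405
Δ: 2! 6! 2! / 11! → 1/13860
sum: t=0:+1/192 t=1:−1/36 t=2:+1/192 = -5/288
3j²(4 2 4; 0 0 0) = Δ·Π!·Σ² = 20/693  (sign -1)
sum: t=1:−1/72 t=2:+1/96 = -1/288
3j²(4 2 4; 0 1 -1) = Δ·Π!·Σ² = 1/462  (sign +1)
combine: 4πI² = 405·20/693·1/462 = 150/5929
take √, sign -1: I = -0.04486937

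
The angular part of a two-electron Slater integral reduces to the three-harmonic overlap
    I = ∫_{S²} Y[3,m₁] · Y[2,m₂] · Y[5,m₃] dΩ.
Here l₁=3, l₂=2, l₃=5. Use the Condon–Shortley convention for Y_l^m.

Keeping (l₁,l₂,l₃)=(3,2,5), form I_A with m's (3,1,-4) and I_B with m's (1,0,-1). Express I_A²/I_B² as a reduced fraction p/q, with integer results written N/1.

14/15

Shared (l₁,l₂,l₃)=(3,2,5): N and (l;000)² cancel in I_A²/I_B².
A: Δ = 0!·6!·4!/11! = 1/2310; Racah Σ t=0..0: t=0:+1/4320 = 1/4320; ⇒ 3j(3 2 5; 3 1 -4)² = 2/55, sgn -1
B: Δ = 0!·6!·4!/11! = 1/2310; Racah Σ t=0..0: t=0:+1/192 = 1/192; ⇒ 3j(3 2 5; 1 0 -1)² = 3/77, sgn +1
I_A²/I_B² = (2/55)/(3/77) = 14/15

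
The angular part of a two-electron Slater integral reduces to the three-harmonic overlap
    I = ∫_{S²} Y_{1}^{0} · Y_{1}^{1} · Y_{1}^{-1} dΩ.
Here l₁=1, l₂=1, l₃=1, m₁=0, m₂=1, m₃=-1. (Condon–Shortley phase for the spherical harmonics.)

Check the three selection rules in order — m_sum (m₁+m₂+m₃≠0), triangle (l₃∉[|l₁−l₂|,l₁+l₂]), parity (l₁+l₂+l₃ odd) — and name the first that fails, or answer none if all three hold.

m₁+m₂+m₃ = 0 + 1 − 1 = 0  ✓
triangle: |1−1|=0 ≤ l₃=1 ≤ 1+1=2  ✓
parity: l₁+l₂+l₃ = 3 is odd  ✗

parity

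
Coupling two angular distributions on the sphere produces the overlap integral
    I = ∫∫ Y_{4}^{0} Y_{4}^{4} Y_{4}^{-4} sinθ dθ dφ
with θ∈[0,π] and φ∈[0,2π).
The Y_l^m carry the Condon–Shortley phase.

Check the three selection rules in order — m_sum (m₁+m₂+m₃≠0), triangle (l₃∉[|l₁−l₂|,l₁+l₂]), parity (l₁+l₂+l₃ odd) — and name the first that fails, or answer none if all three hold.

Σmᵢ = 0  ✓
l₃∈[|l₁−l₂|,l₁+l₂]=[0,8], have l₃=4  ✓
Σlᵢ = 12 ⇒ even  ✓

none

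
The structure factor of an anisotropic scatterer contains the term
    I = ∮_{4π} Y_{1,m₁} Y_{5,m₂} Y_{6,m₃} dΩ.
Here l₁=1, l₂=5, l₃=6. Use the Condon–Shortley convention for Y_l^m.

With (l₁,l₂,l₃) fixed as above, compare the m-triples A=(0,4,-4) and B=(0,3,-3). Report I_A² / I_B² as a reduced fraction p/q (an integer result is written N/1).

Same 1,5,6: normalisation and zero-m 3j drop out of the ratio.
A: Δ: 0! 2! 10! / 13! → 1/858; sum: t=0:+1/362880 = 1/362880; 3j²(1 5 6; 0 4 -4) = Δ·Π!·Σ² = 10/429  (sign +1)
B: Δ: 0! 2! 10! / 13! → 1/858; sum: t=0:+1/80640 = 1/80640; 3j²(1 5 6; 0 3 -3) = Δ·Π!·Σ² = 9/286  (sign -1)
I_A²/I_B² = (10/429)/(9/286) = 20/27

20/27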